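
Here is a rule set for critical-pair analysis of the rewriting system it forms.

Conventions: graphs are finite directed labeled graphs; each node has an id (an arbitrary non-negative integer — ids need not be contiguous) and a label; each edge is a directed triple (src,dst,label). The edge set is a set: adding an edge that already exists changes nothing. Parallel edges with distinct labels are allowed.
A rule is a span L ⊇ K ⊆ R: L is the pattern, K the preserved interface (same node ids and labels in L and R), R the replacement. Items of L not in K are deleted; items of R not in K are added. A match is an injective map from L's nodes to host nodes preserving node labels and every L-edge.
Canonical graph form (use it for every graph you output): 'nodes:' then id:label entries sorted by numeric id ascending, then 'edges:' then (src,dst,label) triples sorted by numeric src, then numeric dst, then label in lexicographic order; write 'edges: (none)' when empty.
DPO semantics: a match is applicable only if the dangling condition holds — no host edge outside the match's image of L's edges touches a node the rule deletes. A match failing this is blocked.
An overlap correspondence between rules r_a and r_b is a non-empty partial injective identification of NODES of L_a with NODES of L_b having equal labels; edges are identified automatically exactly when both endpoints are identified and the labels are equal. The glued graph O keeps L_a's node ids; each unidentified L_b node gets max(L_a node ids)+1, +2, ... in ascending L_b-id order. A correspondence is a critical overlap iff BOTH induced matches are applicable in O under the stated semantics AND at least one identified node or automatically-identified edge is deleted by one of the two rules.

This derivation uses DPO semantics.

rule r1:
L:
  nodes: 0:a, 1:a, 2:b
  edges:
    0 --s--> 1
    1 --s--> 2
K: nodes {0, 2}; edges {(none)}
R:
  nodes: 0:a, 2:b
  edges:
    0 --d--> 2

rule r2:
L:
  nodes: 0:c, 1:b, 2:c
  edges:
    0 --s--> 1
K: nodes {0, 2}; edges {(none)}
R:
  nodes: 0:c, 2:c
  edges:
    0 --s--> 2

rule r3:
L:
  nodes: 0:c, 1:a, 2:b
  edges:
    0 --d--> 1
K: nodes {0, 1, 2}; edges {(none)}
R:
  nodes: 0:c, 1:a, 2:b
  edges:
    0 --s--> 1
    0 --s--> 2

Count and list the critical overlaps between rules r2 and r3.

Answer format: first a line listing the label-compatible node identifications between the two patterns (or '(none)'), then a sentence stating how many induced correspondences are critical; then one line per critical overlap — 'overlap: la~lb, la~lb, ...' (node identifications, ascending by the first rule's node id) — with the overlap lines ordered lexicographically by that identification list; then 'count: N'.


label-compatible node identifications between L(r2) and L(r3): 0~0, 1~2, 2~0
3 of the induced correspondences are critical overlaps of r2 and r3.
overlap: 0~0, 1~2
overlap: 1~2
overlap: 1~2, 2~0
count: 3


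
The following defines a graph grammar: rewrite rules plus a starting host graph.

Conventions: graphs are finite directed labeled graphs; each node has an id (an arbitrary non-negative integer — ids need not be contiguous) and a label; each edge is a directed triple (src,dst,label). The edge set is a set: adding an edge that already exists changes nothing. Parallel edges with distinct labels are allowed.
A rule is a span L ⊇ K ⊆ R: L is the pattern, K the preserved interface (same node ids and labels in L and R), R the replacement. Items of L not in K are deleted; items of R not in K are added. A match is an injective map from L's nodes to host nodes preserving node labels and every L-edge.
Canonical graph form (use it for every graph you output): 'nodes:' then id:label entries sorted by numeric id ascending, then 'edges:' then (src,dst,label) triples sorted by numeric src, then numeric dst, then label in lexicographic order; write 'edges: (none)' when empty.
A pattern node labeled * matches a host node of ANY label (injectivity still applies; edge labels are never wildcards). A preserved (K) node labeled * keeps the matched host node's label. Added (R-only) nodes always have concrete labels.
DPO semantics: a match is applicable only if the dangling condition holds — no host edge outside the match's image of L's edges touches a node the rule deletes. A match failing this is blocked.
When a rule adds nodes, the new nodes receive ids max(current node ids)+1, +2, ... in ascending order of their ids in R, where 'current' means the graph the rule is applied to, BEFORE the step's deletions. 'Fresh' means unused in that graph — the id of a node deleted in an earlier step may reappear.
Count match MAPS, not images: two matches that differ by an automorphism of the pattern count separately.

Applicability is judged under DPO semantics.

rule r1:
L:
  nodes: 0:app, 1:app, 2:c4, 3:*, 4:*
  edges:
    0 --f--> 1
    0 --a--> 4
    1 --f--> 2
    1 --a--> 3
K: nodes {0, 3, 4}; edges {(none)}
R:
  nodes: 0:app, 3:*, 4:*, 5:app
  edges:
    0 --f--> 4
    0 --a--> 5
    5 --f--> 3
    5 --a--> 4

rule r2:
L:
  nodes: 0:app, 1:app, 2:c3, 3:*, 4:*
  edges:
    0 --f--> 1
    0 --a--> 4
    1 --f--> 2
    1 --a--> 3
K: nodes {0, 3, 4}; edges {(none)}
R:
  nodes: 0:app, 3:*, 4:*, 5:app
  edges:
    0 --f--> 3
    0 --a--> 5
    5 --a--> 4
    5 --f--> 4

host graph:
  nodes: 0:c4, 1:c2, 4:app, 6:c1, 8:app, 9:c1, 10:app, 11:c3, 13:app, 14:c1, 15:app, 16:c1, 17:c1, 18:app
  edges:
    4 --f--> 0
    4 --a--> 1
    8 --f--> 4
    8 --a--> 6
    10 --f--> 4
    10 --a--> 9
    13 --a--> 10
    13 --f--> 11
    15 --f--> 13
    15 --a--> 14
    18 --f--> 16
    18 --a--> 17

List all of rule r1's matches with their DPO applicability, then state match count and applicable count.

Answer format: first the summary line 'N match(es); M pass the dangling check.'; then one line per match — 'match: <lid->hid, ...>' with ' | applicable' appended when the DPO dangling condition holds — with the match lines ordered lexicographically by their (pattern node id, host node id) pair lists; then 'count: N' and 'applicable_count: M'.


2 match(es); 0 pass the dangling check.
match: 0->8, 1->4, 2->0, 3->1, 4->6
match: 0->10, 1->4, 2->0, 3->1, 4->9
count: 2
applicable_count: 0


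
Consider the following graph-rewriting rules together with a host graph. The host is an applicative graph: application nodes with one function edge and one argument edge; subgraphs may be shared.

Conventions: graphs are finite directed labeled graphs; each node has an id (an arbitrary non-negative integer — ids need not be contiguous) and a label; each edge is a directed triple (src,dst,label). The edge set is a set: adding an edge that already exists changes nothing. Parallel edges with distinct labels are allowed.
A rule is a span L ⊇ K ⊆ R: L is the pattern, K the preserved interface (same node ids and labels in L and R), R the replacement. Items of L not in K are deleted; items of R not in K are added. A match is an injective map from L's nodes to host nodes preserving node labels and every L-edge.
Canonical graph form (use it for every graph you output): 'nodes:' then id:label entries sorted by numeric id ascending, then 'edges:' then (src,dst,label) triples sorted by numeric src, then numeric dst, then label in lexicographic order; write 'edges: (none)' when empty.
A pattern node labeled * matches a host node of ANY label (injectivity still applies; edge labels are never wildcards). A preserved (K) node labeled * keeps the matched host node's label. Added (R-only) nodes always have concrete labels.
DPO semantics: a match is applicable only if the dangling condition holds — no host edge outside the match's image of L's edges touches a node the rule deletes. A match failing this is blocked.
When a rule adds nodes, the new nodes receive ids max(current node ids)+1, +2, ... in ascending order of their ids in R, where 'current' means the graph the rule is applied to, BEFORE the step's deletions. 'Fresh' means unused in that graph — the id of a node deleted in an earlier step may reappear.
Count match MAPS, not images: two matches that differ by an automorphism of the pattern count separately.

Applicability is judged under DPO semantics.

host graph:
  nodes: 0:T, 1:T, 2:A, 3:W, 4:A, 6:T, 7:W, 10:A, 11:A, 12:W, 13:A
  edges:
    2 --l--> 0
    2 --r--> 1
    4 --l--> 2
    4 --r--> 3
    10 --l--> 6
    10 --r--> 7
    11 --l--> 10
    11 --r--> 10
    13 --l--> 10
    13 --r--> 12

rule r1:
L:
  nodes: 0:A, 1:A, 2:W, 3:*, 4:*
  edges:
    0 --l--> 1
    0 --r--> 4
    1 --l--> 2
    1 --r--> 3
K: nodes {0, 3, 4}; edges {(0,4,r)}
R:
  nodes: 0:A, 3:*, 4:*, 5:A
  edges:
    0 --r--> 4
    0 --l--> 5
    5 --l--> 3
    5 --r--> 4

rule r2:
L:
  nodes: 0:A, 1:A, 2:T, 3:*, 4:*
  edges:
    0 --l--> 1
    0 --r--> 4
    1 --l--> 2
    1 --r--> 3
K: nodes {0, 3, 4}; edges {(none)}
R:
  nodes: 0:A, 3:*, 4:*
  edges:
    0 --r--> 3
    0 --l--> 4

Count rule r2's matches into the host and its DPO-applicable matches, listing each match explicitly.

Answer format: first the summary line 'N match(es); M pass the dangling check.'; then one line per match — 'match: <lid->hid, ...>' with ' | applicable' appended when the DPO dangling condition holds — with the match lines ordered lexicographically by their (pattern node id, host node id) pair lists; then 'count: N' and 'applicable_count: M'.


2 match(es); 1 pass the dangling check.
match: 0->4, 1->2, 2->0, 3->1, 4->3 | applicable
match: 0->13, 1->10, 2->6, 3->7, 4->12
count: 2
applicable_count: 1


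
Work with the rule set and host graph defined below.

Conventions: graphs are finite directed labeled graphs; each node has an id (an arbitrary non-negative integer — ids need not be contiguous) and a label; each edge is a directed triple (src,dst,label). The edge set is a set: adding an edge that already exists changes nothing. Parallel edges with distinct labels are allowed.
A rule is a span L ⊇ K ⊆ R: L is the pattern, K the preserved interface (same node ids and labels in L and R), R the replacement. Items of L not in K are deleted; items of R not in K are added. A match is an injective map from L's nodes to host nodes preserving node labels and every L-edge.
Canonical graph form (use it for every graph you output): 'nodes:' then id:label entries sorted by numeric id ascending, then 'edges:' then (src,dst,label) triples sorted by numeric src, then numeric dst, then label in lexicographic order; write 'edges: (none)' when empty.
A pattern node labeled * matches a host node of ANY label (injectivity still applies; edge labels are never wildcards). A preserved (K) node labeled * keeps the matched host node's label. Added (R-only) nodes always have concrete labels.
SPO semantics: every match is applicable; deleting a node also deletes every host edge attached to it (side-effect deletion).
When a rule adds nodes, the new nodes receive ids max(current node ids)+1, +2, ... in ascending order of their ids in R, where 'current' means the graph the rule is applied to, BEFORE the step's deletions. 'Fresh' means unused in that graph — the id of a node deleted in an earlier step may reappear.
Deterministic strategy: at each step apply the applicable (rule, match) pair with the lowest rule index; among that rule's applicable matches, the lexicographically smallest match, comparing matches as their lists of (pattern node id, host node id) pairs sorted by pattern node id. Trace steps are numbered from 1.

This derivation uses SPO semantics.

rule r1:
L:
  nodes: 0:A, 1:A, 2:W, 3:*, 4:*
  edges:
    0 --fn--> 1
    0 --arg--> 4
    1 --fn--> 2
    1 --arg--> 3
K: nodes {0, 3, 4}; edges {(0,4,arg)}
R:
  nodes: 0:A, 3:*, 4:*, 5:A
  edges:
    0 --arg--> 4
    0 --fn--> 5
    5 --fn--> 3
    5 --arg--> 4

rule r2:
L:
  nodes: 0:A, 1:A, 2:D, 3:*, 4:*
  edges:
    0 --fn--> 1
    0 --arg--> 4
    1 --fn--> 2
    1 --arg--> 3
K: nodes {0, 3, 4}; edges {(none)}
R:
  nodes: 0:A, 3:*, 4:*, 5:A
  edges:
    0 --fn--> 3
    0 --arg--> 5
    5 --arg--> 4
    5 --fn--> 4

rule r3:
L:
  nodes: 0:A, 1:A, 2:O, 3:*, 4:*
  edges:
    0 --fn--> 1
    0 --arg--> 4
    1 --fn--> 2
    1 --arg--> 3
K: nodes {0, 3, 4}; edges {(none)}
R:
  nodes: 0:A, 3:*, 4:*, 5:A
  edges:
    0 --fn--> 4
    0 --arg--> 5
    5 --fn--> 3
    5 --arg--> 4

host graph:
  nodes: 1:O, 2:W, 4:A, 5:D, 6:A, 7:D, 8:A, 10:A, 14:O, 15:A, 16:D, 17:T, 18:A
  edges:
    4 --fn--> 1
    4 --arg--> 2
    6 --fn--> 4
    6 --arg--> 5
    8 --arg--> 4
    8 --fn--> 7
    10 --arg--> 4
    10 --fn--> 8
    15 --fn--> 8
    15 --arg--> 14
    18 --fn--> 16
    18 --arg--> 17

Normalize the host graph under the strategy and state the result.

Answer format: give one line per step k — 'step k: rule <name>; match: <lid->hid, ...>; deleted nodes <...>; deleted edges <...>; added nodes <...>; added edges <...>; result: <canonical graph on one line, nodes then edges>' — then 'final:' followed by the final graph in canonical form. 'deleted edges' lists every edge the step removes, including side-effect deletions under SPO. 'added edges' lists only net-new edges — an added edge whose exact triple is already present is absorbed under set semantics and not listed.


step 1: rule r2; match: 0->15, 1->8, 2->7, 3->4, 4->14; deleted nodes 7, 8; deleted edges (8,4,arg); (8,7,fn); (10,8,fn); (15,8,fn); (15,14,arg); added nodes 19; added edges (15,4,fn); (15,19,arg); (19,14,arg); (19,14,fn); result: nodes: 1:O, 2:W, 4:A, 5:D, 6:A, 10:A, 14:O, 15:A, 16:D, 17:T, 18:A, 19:A edges: (4,1,fn); (4,2,arg); (6,4,fn); (6,5,arg); (10,4,arg); (15,4,fn); (15,19,arg); (18,16,fn); (18,17,arg); (19,14,arg); (19,14,fn)
step 2: rule r3; match: 0->6, 1->4, 2->1, 3->2, 4->5; deleted nodes 1, 4; deleted edges (4,1,fn); (4,2,arg); (6,4,fn); (6,5,arg); (10,4,arg); (15,4,fn); added nodes 20; added edges (6,5,fn); (6,20,arg); (20,2,fn); (20,5,arg); result: nodes: 2:W, 5:D, 6:A, 10:A, 14:O, 15:A, 16:D, 17:T, 18:A, 19:A, 20:A edges: (6,5,fn); (6,20,arg); (15,19,arg); (18,16,fn); (18,17,arg); (19,14,arg); (19,14,fn); (20,2,fn); (20,5,arg)
final:
nodes: 2:W, 5:D, 6:A, 10:A, 14:O, 15:A, 16:D, 17:T, 18:A, 19:A, 20:A
edges: (6,5,fn); (6,20,arg); (15,19,arg); (18,16,fn); (18,17,arg); (19,14,arg); (19,14,fn); (20,2,fn); (20,5,arg)


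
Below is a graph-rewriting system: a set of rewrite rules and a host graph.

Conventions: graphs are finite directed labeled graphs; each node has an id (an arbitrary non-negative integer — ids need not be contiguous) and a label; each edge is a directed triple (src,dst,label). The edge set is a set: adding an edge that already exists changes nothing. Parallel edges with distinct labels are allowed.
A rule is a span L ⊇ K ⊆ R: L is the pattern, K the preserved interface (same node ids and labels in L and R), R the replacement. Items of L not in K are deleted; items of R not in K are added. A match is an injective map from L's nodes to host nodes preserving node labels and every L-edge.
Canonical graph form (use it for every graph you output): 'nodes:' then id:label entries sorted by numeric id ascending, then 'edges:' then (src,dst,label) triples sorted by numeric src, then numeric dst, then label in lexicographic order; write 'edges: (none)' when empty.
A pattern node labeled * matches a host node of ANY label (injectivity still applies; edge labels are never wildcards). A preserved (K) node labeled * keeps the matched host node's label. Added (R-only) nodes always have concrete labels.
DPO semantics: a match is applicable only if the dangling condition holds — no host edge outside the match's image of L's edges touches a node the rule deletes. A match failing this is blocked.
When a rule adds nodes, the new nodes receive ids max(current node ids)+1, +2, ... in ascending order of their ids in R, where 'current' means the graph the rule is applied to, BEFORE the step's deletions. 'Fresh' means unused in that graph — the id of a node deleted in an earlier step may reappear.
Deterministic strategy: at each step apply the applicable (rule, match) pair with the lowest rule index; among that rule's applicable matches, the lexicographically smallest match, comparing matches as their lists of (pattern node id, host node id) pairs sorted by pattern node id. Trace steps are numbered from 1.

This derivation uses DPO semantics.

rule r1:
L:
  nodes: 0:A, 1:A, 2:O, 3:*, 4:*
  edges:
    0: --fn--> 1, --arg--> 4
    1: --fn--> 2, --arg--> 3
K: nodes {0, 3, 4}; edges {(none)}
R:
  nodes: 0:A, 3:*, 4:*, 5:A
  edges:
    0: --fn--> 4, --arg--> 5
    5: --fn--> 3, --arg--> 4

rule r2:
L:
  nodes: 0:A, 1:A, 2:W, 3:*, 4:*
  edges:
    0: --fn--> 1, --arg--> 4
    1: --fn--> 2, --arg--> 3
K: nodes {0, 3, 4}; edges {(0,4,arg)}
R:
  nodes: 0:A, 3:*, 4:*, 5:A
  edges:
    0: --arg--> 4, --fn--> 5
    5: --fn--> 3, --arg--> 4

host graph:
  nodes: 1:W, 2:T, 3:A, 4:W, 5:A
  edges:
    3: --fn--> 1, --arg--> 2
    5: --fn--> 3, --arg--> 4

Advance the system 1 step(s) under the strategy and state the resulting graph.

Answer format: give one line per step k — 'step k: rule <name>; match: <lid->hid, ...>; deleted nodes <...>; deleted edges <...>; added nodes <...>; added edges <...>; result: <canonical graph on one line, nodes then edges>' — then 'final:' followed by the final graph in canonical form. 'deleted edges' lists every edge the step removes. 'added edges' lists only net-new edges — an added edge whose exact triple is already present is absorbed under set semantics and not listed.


step 1: rule r2; match: 0->5, 1->3, 2->1, 3->2, 4->4; deleted nodes 1, 3; deleted edges (3,1,fn); (3,2,arg); (5,3,fn); added nodes 6; added edges (5,6,fn); (6,2,fn); (6,4,arg); result: nodes: 2:T, 4:W, 5:A, 6:A edges: (5,4,arg); (5,6,fn); (6,2,fn); (6,4,arg)
final:
nodes: 2:T, 4:W, 5:A, 6:A
edges: (5,4,arg); (5,6,fn); (6,2,fn); (6,4,arg)


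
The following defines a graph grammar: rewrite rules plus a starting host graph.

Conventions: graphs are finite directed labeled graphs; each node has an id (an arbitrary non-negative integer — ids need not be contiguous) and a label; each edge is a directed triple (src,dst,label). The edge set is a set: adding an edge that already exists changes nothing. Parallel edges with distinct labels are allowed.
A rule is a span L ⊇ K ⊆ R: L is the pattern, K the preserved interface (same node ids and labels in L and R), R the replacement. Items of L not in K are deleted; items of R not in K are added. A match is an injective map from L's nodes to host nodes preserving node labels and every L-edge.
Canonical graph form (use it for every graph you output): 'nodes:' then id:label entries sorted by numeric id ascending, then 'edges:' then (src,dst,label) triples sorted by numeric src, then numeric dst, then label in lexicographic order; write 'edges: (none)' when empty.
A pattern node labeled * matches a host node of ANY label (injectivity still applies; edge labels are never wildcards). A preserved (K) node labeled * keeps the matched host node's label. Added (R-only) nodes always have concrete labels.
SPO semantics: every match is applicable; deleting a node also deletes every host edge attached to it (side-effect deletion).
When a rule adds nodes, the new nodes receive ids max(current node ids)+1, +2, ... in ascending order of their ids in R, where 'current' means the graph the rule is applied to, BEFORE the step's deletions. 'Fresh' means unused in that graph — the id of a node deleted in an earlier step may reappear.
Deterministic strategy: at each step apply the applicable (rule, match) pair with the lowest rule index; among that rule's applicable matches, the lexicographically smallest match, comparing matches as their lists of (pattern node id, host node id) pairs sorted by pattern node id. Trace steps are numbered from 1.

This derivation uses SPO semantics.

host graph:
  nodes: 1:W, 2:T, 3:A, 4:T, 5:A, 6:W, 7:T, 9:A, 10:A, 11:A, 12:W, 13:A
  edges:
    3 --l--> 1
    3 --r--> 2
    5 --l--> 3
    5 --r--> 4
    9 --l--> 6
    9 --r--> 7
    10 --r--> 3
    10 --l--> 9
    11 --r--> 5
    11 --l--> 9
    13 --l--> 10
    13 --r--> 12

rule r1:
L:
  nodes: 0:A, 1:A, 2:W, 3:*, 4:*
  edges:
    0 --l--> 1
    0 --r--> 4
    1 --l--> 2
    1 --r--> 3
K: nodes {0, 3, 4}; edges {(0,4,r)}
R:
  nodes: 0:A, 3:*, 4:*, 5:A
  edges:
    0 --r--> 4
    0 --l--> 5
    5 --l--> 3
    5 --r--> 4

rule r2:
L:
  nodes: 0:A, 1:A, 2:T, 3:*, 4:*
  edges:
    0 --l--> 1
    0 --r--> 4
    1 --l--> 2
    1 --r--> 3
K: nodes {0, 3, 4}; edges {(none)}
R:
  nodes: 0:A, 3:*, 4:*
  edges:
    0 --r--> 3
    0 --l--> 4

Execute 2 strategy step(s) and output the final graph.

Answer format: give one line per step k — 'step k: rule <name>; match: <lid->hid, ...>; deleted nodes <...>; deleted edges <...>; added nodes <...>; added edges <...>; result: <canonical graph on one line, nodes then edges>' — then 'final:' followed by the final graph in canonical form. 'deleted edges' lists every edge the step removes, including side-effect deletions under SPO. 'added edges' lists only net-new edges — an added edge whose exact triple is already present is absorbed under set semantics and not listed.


step 1: rule r1; match: 0->5, 1->3, 2->1, 3->2, 4->4; deleted nodes 1, 3; deleted edges (3,1,l); (3,2,r); (5,3,l); (10,3,r); added nodes 14; added edges (5,14,l); (14,2,l); (14,4,r); result: nodes: 2:T, 4:T, 5:A, 6:W, 7:T, 9:A, 10:A, 11:A, 12:W, 13:A, 14:A edges: (5,4,r); (5,14,l); (9,6,l); (9,7,r); (10,9,l); (11,5,r); (11,9,l); (13,10,l); (13,12,r); (14,2,l); (14,4,r)
step 2: rule r1; match: 0->11, 1->9, 2->6, 3->7, 4->5; deleted nodes 6, 9; deleted edges (9,6,l); (9,7,r); (10,9,l); (11,9,l); added nodes 15; added edges (11,15,l); (15,5,r); (15,7,l); result: nodes: 2:T, 4:T, 5:A, 7:T, 10:A, 11:A, 12:W, 13:A, 14:A, 15:A edges: (5,4,r); (5,14,l); (11,5,r); (11,15,l); (13,10,l); (13,12,r); (14,2,l); (14,4,r); (15,5,r); (15,7,l)
final:
nodes: 2:T, 4:T, 5:A, 7:T, 10:A, 11:A, 12:W, 13:A, 14:A, 15:A
edges: (5,4,r); (5,14,l); (11,5,r); (11,15,l); (13,10,l); (13,12,r); (14,2,l); (14,4,r); (15,5,r); (15,7,l)


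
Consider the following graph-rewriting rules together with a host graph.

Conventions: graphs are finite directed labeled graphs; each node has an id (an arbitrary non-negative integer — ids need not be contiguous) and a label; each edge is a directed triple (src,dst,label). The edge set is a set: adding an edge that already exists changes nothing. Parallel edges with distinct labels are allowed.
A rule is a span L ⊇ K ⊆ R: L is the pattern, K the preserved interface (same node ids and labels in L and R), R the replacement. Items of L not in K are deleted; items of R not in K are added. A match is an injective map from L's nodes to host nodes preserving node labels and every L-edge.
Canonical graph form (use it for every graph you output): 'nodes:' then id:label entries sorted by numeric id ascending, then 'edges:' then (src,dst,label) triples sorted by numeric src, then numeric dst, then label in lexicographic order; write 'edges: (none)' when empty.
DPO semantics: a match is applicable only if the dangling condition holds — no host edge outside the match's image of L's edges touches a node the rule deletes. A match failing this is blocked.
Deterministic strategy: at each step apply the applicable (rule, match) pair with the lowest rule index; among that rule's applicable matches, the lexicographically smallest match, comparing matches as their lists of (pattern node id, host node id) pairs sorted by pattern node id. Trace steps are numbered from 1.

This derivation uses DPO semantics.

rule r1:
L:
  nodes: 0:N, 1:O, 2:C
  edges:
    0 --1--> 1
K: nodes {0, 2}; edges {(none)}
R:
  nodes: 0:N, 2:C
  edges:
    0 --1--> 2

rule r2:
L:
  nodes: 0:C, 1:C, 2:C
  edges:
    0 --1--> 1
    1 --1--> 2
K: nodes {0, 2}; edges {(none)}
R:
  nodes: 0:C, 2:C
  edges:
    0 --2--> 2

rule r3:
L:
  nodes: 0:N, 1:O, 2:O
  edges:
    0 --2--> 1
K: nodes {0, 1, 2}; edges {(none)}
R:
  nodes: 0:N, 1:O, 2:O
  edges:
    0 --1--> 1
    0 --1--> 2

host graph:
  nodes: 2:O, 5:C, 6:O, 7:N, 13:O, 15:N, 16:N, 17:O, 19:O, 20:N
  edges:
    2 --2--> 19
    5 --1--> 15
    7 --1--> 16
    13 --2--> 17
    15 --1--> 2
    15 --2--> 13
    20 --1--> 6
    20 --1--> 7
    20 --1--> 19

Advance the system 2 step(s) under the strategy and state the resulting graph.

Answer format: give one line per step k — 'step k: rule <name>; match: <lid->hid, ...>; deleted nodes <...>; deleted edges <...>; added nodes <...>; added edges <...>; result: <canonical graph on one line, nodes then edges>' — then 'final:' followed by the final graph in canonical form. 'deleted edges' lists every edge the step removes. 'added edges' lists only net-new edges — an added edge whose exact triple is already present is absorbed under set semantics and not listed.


step 1: rule r1; match: 0->20, 1->6, 2->5; deleted nodes 6; deleted edges (20,6,1); added nodes (none); added edges (20,5,1); result: nodes: 2:O, 5:C, 7:N, 13:O, 15:N, 16:N, 17:O, 19:O, 20:N edges: (2,19,2); (5,15,1); (7,16,1); (13,17,2); (15,2,1); (15,13,2); (20,5,1); (20,7,1); (20,19,1)
step 2: rule r3; match: 0->15, 1->13, 2->2; deleted nodes (none); deleted edges (15,13,2); added nodes (none); added edges (15,13,1); result: nodes: 2:O, 5:C, 7:N, 13:O, 15:N, 16:N, 17:O, 19:O, 20:N edges: (2,19,2); (5,15,1); (7,16,1); (13,17,2); (15,2,1); (15,13,1); (20,5,1); (20,7,1); (20,19,1)
final:
nodes: 2:O, 5:C, 7:N, 13:O, 15:N, 16:N, 17:O, 19:O, 20:N
edges: (2,19,2); (5,15,1); (7,16,1); (13,17,2); (15,2,1); (15,13,1); (20,5,1); (20,7,1); (20,19,1)


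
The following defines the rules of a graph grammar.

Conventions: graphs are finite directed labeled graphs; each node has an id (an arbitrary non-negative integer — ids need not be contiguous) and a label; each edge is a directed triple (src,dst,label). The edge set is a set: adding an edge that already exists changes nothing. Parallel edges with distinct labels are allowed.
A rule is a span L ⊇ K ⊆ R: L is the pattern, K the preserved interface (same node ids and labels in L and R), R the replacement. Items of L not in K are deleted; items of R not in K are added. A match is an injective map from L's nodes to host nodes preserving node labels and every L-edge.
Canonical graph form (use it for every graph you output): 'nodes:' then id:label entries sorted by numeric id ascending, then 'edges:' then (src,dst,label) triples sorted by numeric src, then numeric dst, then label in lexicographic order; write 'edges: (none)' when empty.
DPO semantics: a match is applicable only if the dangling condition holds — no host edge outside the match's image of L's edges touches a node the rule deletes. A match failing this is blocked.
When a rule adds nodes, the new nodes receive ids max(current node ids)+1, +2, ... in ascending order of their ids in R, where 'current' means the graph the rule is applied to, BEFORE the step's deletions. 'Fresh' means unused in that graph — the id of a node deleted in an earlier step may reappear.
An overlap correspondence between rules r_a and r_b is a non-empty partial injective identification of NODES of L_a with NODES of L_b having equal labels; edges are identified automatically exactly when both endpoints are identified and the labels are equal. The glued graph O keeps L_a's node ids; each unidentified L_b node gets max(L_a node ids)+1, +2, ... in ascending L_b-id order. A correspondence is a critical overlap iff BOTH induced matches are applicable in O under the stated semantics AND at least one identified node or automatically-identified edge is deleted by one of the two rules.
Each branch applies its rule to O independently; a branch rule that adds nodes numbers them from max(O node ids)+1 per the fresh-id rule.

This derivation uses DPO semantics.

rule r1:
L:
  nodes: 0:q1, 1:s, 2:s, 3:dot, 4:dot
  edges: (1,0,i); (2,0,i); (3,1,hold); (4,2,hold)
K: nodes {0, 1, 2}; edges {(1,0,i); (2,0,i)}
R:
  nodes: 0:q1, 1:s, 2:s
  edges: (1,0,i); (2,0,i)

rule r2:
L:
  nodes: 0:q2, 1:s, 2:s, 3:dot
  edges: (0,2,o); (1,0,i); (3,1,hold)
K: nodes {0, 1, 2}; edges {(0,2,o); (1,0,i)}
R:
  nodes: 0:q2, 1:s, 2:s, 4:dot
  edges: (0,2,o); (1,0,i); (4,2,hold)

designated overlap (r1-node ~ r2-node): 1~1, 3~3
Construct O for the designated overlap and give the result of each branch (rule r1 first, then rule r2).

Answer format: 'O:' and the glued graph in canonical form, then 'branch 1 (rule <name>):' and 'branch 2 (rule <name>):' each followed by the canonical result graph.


O:
nodes: 0:q1, 1:s, 2:s, 3:dot, 4:dot, 5:q2, 6:s
edges: (1,0,i); (1,5,i); (2,0,i); (3,1,hold); (4,2,hold); (5,6,o)
branch 1 (rule r1):
nodes: 0:q1, 1:s, 2:s, 5:q2, 6:s
edges: (1,0,i); (1,5,i); (2,0,i); (5,6,o)
branch 2 (rule r2):
nodes: 0:q1, 1:s, 2:s, 4:dot, 5:q2, 6:s, 7:dot
edges: (1,0,i); (1,5,i); (2,0,i); (4,2,hold); (5,6,o); (7,6,hold)


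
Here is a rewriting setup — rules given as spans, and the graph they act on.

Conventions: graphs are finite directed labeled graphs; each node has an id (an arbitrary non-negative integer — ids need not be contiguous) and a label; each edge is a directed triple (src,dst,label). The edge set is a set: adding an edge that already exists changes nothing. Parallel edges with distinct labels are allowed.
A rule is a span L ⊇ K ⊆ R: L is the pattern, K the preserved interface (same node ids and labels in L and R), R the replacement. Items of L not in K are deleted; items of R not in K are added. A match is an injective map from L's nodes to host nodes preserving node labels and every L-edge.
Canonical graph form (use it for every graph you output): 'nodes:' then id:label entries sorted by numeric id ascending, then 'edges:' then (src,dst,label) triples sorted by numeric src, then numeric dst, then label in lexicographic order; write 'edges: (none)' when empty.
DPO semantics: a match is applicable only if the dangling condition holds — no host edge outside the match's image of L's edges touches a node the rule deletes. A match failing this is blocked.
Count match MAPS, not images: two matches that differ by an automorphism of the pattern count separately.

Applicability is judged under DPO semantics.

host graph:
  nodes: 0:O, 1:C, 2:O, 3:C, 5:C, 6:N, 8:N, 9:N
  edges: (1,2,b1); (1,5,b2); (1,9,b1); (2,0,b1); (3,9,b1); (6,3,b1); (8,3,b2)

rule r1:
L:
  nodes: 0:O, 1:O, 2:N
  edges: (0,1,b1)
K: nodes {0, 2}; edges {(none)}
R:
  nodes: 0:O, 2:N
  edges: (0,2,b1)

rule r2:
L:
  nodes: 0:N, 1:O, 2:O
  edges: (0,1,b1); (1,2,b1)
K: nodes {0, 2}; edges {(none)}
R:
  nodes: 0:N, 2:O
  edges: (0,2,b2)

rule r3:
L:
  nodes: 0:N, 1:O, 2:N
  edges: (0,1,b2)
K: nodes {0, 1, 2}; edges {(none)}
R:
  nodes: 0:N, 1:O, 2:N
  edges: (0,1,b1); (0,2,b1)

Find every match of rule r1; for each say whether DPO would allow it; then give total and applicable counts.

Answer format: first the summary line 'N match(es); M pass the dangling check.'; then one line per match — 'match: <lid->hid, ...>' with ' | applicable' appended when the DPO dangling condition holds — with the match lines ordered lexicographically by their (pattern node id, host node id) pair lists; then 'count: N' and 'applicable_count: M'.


3 match(es); 3 pass the dangling check.
match: 0->2, 1->0, 2->6 | applicable
match: 0->2, 1->0, 2->8 | applicable
match: 0->2, 1->0, 2->9 | applicable
count: 3
applicable_count: 3


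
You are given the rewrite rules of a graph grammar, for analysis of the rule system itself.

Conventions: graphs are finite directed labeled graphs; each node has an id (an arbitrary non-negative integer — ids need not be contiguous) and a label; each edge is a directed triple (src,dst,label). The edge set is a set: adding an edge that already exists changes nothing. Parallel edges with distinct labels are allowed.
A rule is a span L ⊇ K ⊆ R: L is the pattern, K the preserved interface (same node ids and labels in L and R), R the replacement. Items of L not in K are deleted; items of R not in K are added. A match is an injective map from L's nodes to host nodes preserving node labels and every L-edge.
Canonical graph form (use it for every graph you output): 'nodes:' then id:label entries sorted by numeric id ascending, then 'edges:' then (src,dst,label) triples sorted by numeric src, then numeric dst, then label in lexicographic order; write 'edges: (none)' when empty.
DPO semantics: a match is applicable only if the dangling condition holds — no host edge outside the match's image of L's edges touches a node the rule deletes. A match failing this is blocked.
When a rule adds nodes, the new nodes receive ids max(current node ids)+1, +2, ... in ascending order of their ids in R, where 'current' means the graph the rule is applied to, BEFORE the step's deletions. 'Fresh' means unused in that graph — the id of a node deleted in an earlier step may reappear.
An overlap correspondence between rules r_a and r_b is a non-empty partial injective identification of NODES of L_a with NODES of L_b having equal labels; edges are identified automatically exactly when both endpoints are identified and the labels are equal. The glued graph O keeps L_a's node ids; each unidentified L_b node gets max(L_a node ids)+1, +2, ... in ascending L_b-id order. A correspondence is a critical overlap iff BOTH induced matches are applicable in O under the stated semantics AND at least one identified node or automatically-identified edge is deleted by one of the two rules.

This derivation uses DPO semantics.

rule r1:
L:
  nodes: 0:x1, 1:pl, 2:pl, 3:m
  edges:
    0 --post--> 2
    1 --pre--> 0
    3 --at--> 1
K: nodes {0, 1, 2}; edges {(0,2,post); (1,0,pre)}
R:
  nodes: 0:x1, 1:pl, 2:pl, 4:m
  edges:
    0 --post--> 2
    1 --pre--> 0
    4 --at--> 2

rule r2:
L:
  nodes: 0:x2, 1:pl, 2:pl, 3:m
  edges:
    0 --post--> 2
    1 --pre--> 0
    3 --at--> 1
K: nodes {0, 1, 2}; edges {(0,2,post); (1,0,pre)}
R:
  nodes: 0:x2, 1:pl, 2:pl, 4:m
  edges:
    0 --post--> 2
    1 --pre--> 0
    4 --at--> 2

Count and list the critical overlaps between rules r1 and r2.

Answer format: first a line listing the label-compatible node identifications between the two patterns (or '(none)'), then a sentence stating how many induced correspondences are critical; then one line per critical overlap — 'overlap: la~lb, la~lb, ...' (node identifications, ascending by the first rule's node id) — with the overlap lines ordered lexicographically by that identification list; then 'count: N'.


label-compatible node identifications between L(r1) and L(r2): 1~1, 1~2, 2~1, 2~2, 3~3
2 of the induced correspondences are critical overlaps of r1 and r2.
overlap: 1~1, 2~2, 3~3
overlap: 1~1, 3~3
count: 2


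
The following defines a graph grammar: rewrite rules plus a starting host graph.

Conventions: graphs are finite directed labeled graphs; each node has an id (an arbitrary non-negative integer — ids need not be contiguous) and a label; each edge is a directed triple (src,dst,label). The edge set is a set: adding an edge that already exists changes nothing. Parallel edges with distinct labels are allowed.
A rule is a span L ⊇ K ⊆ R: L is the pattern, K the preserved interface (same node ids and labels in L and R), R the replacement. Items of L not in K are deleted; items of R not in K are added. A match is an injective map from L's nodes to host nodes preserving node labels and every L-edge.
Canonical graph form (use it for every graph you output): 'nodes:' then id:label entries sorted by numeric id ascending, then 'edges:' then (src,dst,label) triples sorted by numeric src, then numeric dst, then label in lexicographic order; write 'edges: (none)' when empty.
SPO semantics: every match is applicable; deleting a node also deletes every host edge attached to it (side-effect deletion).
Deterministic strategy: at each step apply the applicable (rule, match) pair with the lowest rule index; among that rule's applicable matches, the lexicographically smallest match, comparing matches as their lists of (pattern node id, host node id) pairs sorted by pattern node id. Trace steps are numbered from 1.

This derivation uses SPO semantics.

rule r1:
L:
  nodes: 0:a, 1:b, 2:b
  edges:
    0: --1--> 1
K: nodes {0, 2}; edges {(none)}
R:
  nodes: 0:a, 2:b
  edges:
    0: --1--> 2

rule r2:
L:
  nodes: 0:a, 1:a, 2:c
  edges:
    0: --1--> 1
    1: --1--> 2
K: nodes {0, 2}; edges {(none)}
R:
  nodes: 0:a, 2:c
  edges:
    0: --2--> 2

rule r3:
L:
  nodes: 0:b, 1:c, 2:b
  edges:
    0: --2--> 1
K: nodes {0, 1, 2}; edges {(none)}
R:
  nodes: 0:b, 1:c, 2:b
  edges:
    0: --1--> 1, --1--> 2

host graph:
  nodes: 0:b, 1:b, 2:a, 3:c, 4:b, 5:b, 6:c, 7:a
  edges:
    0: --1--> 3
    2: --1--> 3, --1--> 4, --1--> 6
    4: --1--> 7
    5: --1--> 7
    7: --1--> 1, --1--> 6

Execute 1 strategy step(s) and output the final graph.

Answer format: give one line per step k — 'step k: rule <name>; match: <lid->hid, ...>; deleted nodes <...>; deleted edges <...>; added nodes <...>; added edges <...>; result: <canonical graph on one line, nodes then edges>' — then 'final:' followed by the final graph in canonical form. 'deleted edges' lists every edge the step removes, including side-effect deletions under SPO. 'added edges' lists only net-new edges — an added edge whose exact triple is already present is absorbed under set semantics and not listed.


step 1: rule r1; match: 0->2, 1->4, 2->0; deleted nodes 4; deleted edges (2,4,1); (4,7,1); added nodes (none); added edges (2,0,1); result: nodes: 0:b, 1:b, 2:a, 3:c, 5:b, 6:c, 7:a edges: (0,3,1); (2,0,1); (2,3,1); (2,6,1); (5,7,1); (7,1,1); (7,6,1)
final:
nodes: 0:b, 1:b, 2:a, 3:c, 5:b, 6:c, 7:a
edges: (0,3,1); (2,0,1); (2,3,1); (2,6,1); (5,7,1); (7,1,1); (7,6,1)


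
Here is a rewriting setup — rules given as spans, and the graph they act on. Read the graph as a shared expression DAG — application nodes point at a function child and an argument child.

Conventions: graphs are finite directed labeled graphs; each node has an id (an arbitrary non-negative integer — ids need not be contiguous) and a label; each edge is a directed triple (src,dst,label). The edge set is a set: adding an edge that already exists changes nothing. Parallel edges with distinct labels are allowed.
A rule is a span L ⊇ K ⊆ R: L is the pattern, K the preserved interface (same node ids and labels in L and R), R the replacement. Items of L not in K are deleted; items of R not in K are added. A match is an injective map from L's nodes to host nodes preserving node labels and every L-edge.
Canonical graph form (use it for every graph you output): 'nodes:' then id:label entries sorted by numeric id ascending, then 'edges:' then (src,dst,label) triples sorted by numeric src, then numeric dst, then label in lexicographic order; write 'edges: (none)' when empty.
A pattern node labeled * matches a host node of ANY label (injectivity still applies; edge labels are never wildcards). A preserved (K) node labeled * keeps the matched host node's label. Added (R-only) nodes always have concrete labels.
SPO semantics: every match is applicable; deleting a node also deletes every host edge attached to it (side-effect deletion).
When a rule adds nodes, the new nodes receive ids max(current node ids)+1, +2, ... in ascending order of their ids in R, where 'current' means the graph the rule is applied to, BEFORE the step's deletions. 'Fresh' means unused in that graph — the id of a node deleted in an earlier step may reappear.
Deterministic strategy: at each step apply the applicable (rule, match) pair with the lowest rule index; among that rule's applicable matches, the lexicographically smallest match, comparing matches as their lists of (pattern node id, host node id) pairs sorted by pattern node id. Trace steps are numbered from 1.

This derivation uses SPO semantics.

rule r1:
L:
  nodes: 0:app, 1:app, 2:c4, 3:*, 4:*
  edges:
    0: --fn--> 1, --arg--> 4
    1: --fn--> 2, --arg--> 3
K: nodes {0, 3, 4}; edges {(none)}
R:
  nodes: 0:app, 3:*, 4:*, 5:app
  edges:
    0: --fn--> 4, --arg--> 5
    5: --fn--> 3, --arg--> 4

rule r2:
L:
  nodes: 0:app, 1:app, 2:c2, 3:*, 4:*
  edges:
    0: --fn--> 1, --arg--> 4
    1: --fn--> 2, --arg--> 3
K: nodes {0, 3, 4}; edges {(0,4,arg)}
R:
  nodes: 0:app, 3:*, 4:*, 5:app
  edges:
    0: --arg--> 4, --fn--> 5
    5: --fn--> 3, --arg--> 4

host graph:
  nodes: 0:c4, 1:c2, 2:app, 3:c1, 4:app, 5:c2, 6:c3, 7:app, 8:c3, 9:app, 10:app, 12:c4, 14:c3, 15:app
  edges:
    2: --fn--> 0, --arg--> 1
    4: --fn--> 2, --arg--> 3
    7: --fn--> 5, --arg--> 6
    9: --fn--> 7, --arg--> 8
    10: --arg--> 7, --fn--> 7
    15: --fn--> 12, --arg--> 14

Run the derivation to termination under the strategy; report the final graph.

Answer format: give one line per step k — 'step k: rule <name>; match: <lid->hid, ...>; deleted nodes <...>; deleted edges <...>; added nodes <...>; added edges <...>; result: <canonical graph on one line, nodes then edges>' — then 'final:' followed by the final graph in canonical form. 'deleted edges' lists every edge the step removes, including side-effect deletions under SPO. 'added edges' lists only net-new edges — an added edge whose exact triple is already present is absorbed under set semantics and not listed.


step 1: rule r1; match: 0->4, 1->2, 2->0, 3->1, 4->3; deleted nodes 0, 2; deleted edges (2,0,fn); (2,1,arg); (4,2,fn); (4,3,arg); added nodes 16; added edges (4,3,fn); (4,16,arg); (16,1,fn); (16,3,arg); result: nodes: 1:c2, 3:c1, 4:app, 5:c2, 6:c3, 7:app, 8:c3, 9:app, 10:app, 12:c4, 14:c3, 15:app, 16:app edges: (4,3,fn); (4,16,arg); (7,5,fn); (7,6,arg); (9,7,fn); (9,8,arg); (10,7,arg); (10,7,fn); (15,12,fn); (15,14,arg); (16,1,fn); (16,3,arg)
step 2: rule r2; match: 0->9, 1->7, 2->5, 3->6, 4->8; deleted nodes 5, 7; deleted edges (7,5,fn); (7,6,arg); (9,7,fn); (10,7,arg); (10,7,fn); added nodes 17; added edges (9,17,fn); (17,6,fn); (17,8,arg); result: nodes: 1:c2, 3:c1, 4:app, 6:c3, 8:c3, 9:app, 10:app, 12:c4, 14:c3, 15:app, 16:app, 17:app edges: (4,3,fn); (4,16,arg); (9,8,arg); (9,17,fn); (15,12,fn); (15,14,arg); (16,1,fn); (16,3,arg); (17,6,fn); (17,8,arg)
final:
nodes: 1:c2, 3:c1, 4:app, 6:c3, 8:c3, 9:app, 10:app, 12:c4, 14:c3, 15:app, 16:app, 17:app
edges: (4,3,fn); (4,16,arg); (9,8,arg); (9,17,fn); (15,12,fn); (15,14,arg); (16,1,fn); (16,3,arg); (17,6,fn); (17,8,arg)
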